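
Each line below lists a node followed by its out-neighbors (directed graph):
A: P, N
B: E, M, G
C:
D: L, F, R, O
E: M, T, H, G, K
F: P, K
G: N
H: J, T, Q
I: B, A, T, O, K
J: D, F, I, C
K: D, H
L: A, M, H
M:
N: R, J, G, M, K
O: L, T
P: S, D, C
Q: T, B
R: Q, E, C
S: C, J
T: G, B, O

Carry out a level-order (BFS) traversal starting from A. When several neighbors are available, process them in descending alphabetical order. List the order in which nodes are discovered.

A P N S D C R M K J G O L F Q E H I T B

Visit A; enqueue P, N → queue [P, N]
Visit P; enqueue S, D, C → queue [N, S, D, C]
Visit N; enqueue R, M, K, J, G → queue [S, D, C, R, M, K, J, G]
Visit S → queue [D, C, R, M, K, J, G]
Visit D; enqueue O, L, F → queue [C, R, M, K, J, G, O, L, F]
Visit C → queue [R, M, K, J, G, O, L, F]
Visit R; enqueue Q, E → queue [M, K, J, G, O, L, F, Q, E]
Visit M → queue [K, J, G, O, L, F, Q, E]
Visit K; enqueue H → queue [J, G, O, L, F, Q, E, H]
Visit J; enqueue I → queue [G, O, L, F, Q, E, H, I]
Visit G → queue [O, L, F, Q, E, H, I]
Visit O; enqueue T → queue [L, F, Q, E, H, I, T]
Visit L → queue [F, Q, E, H, I, T]
Visit F → queue [Q, E, H, I, T]
Visit Q; enqueue B → queue [E, H, I, T, B]
Visit E → queue [H, I, T, B]
Visit H → queue [I, T, B]
Visit I → queue [T, B]
Visit T → queue [B]
Visit B → queue []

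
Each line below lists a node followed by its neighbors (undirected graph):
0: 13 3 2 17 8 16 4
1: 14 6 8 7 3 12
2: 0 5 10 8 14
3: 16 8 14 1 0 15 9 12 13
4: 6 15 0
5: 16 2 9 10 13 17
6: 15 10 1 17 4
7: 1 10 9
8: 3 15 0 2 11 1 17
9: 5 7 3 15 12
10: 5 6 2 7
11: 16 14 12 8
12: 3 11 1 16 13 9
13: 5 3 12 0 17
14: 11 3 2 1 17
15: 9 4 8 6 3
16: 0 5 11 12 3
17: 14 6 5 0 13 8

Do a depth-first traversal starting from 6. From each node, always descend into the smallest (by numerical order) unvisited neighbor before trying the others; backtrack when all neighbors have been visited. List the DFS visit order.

Visit 6
6 → 1
1 → 3
3 → 0
0 → 2
2 → 5
5 → 9
9 → 7
7 → 10
9 → 12
12 → 11
11 → 8
8 → 15
15 → 4
8 → 17
17 → 13
17 → 14
11 → 16

6, 1, 3, 0, 2, 5, 9, 7, 10, 12, 11, 8, 15, 4, 17, 13, 14, 16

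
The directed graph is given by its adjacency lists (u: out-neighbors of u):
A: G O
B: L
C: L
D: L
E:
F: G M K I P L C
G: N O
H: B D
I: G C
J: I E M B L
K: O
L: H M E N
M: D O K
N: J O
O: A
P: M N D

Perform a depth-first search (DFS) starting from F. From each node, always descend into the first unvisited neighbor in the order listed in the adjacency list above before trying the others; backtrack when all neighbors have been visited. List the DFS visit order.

Visit F
F → G
G → N
N → J
J → I
I → C
C → L
L → H
H → B
H → D
L → M
M → O
O → A
M → K
L → E
F → P

F G N J I C L H B D M O A K E P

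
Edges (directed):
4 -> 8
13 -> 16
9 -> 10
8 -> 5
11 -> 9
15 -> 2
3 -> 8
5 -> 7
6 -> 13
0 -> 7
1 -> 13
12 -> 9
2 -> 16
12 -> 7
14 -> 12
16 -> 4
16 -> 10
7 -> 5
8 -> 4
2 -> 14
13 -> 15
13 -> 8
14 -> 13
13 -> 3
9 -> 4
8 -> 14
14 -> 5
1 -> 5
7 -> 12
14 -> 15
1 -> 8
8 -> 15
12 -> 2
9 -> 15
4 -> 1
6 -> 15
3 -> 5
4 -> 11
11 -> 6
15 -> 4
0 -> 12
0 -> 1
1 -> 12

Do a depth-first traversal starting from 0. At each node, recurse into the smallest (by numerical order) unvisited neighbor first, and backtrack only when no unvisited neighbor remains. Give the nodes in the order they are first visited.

Visit 0
0 → 1
1 → 5
5 → 7
7 → 12
12 → 2
2 → 14
14 → 13
13 → 3
3 → 8
8 → 4
4 → 11
11 → 6
6 → 15
11 → 9
9 → 10
13 → 16

0 → 1 → 5 → 7 → 12 → 2 → 14 → 13 → 3 → 8 → 4 → 11 → 6 → 15 → 9 → 10 → 16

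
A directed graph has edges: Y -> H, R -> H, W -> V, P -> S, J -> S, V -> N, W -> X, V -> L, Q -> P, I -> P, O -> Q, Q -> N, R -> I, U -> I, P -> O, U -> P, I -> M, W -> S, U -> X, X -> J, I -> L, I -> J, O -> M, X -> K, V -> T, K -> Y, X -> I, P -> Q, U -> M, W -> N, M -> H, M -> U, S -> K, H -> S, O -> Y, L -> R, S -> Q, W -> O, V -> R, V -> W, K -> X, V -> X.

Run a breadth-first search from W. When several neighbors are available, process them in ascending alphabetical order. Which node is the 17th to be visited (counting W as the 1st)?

Visit W; enqueue N, O, S, V, X → queue [N, O, S, V, X]
Visit N → queue [O, S, V, X]
Visit O; enqueue M, Q, Y → queue [S, V, X, M, Q, Y]
Visit S; enqueue K → queue [V, X, M, Q, Y, K]
Visit V; enqueue L, R, T → queue [X, M, Q, Y, K, L, R, T]
Visit X; enqueue I, J → queue [M, Q, Y, K, L, R, T, I, J]
Visit M; enqueue H, U → queue [Q, Y, K, L, R, T, I, J, H, U]
Visit Q; enqueue P → queue [Y, K, L, R, T, I, J, H, U, P]
Visit Y → queue [K, L, R, T, I, J, H, U, P]
Visit K → queue [L, R, T, I, J, H, U, P]
Visit L → queue [R, T, I, J, H, U, P]
Visit R → queue [T, I, J, H, U, P]
Visit T → queue [I, J, H, U, P]
Visit I → queue [J, H, U, P]
Visit J → queue [H, U, P]
Visit H → queue [U, P]
Visit U → queue [P]
Visit P → queue []

Visit order: W, N, O, S, V, X, M, Q, Y, K, L, R, T, I, J, H, U, P

U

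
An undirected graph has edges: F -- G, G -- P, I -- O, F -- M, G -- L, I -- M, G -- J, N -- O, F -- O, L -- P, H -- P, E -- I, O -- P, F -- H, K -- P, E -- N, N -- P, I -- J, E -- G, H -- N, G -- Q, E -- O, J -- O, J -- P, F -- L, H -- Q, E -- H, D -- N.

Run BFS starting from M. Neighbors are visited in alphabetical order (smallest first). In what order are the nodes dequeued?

Visit M; enqueue F, I → queue [F, I]
Visit F; enqueue G, H, L, O → queue [I, G, H, L, O]
Visit I; enqueue E, J → queue [G, H, L, O, E, J]
Visit G; enqueue P, Q → queue [H, L, O, E, J, P, Q]
Visit H; enqueue N → queue [L, O, E, J, P, Q, N]
Visit L → queue [O, E, J, P, Q, N]
Visit O → queue [E, J, P, Q, N]
Visit E → queue [J, P, Q, N]
Visit J → queue [P, Q, N]
Visit P; enqueue K → queue [Q, N, K]
Visit Q → queue [N, K]
Visit N; enqueue D → queue [K, D]
Visit K → queue [D]
Visit D → queue []

M -> F -> I -> G -> H -> L -> O -> E -> J -> P -> Q -> N -> K -> D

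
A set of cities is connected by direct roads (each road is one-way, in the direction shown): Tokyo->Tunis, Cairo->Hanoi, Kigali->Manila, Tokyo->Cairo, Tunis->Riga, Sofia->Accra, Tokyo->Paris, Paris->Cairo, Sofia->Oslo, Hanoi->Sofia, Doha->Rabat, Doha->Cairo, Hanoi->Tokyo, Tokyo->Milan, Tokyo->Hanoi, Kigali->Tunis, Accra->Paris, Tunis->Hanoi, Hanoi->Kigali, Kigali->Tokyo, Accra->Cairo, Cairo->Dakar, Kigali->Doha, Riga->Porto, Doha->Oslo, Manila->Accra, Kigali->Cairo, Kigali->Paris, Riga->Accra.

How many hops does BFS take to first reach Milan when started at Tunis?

3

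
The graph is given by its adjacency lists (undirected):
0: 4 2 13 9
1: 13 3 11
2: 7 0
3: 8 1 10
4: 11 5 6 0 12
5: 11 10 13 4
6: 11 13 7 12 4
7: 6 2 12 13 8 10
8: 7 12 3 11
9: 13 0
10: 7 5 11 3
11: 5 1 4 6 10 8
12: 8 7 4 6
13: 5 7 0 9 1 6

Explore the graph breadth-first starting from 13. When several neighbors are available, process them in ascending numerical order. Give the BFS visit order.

13, 0, 1, 5, 6, 7, 9, 2, 4, 3, 11, 10, 12, 8

Visit 13; enqueue 0, 1, 5, 6, 7, 9 → queue [0, 1, 5, 6, 7, 9]
Visit 0; enqueue 2, 4 → queue [1, 5, 6, 7, 9, 2, 4]
Visit 1; enqueue 3, 11 → queue [5, 6, 7, 9, 2, 4, 3, 11]
Visit 5; enqueue 10 → queue [6, 7, 9, 2, 4, 3, 11, 10]
Visit 6; enqueue 12 → queue [7, 9, 2, 4, 3, 11, 10, 12]
Visit 7; enqueue 8 → queue [9, 2, 4, 3, 11, 10, 12, 8]
Visit 9 → queue [2, 4, 3, 11, 10, 12, 8]
Visit 2 → queue [4, 3, 11, 10, 12, 8]
Visit 4 → queue [3, 11, 10, 12, 8]
Visit 3 → queue [11, 10, 12, 8]
Visit 11 → queue [10, 12, 8]
Visit 10 → queue [12, 8]
Visit 12 → queue [8]
Visit 8 → queue []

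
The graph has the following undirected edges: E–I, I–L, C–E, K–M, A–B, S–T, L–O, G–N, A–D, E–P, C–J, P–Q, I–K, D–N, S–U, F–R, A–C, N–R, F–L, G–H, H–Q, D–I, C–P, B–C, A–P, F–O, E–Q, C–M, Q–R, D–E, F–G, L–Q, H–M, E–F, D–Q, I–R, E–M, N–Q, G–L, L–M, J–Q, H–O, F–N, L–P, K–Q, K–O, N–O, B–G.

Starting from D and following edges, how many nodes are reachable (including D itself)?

18

BFS from D visits: D, A, E, I, N, Q, B, C, P, F, M, K, L, R, G, O, H, J
Reachable nodes: 18 of 21 total.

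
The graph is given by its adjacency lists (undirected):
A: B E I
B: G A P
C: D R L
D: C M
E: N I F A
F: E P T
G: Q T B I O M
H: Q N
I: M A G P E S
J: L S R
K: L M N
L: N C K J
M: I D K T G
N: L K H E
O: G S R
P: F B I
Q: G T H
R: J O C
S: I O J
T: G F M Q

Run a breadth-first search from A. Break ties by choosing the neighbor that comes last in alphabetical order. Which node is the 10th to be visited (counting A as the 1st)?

F

Visit A; enqueue I, E, B → queue [I, E, B]
Visit I; enqueue S, P, M, G → queue [E, B, S, P, M, G]
Visit E; enqueue N, F → queue [B, S, P, M, G, N, F]
Visit B → queue [S, P, M, G, N, F]
Visit S; enqueue O, J → queue [P, M, G, N, F, O, J]
Visit P → queue [M, G, N, F, O, J]
Visit M; enqueue T, K, D → queue [G, N, F, O, J, T, K, D]
Visit G; enqueue Q → queue [N, F, O, J, T, K, D, Q]
Visit N; enqueue L, H → queue [F, O, J, T, K, D, Q, L, H]
Visit F → queue [O, J, T, K, D, Q, L, H]
Visit O; enqueue R → queue [J, T, K, D, Q, L, H, R]
Visit J → queue [T, K, D, Q, L, H, R]
Visit T → queue [K, D, Q, L, H, R]
Visit K → queue [D, Q, L, H, R]
Visit D; enqueue C → queue [Q, L, H, R, C]
Visit Q → queue [L, H, R, C]
Visit L → queue [H, R, C]
Visit H → queue [R, C]
Visit R → queue [C]
Visit C → queue []

Visit order: A, I, E, B, S, P, M, G, N, F, O, J, T, K, D, Q, L, H, R, C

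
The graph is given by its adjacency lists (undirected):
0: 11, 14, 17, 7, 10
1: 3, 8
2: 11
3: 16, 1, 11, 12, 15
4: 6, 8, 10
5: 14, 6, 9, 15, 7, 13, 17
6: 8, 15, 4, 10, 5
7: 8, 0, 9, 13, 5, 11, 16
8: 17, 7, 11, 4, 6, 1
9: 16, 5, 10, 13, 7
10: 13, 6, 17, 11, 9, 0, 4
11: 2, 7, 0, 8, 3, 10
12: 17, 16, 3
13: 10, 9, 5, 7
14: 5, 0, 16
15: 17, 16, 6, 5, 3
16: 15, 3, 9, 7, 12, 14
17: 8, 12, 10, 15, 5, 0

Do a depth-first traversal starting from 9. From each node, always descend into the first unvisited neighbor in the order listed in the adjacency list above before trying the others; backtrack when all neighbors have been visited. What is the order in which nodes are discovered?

9, 16, 15, 17, 8, 7, 0, 11, 2, 3, 1, 12, 10, 13, 5, 14, 6, 4

Visit 9
9 → 16
16 → 15
15 → 17
17 → 8
8 → 7
7 → 0
0 → 11
11 → 2
11 → 3
3 → 1
3 → 12
11 → 10
10 → 13
13 → 5
5 → 14
5 → 6
6 → 4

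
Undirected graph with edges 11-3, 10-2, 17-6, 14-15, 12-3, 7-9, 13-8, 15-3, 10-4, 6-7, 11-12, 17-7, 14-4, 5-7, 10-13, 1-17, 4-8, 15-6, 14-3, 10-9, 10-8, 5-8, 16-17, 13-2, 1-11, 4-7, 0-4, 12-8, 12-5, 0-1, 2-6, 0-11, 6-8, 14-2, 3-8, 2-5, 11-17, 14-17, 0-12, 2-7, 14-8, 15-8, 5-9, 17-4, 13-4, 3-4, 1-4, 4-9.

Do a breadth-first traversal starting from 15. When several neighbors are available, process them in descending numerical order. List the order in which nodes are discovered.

15 -> 14 -> 8 -> 6 -> 3 -> 17 -> 4 -> 2 -> 13 -> 12 -> 10 -> 5 -> 7 -> 11 -> 16 -> 1 -> 9 -> 0

Visit 15; enqueue 14, 8, 6, 3 → queue [14, 8, 6, 3]
Visit 14; enqueue 17, 4, 2 → queue [8, 6, 3, 17, 4, 2]
Visit 8; enqueue 13, 12, 10, 5 → queue [6, 3, 17, 4, 2, 13, 12, 10, 5]
Visit 6; enqueue 7 → queue [3, 17, 4, 2, 13, 12, 10, 5, 7]
Visit 3; enqueue 11 → queue [17, 4, 2, 13, 12, 10, 5, 7, 11]
Visit 17; enqueue 16, 1 → queue [4, 2, 13, 12, 10, 5, 7, 11, 16, 1]
Visit 4; enqueue 9, 0 → queue [2, 13, 12, 10, 5, 7, 11, 16, 1, 9, 0]
Visit 2 → queue [13, 12, 10, 5, 7, 11, 16, 1, 9, 0]
Visit 13 → queue [12, 10, 5, 7, 11, 16, 1, 9, 0]
Visit 12 → queue [10, 5, 7, 11, 16, 1, 9, 0]
Visit 10 → queue [5, 7, 11, 16, 1, 9, 0]
Visit 5 → queue [7, 11, 16, 1, 9, 0]
Visit 7 → queue [11, 16, 1, 9, 0]
Visit 11 → queue [16, 1, 9, 0]
Visit 16 → queue [1, 9, 0]
Visit 1 → queue [9, 0]
Visit 9 → queue [0]
Visit 0 → queue []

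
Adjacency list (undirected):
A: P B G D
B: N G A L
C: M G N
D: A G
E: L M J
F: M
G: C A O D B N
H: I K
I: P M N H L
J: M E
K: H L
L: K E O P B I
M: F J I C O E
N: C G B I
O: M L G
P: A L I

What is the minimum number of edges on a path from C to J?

2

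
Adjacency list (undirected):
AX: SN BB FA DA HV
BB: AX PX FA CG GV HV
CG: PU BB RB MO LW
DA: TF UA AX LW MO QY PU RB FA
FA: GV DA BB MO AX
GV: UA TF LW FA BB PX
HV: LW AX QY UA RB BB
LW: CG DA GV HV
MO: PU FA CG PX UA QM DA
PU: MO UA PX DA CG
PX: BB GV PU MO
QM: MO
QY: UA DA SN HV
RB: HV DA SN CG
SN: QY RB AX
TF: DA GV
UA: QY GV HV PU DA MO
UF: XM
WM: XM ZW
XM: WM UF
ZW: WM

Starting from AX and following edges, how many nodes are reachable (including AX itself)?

17

BFS from AX visits: AX, SN, BB, FA, DA, HV, QY, RB, PX, CG, GV, MO, TF, UA, LW, PU, QM
Reachable nodes: 17 of 21 total.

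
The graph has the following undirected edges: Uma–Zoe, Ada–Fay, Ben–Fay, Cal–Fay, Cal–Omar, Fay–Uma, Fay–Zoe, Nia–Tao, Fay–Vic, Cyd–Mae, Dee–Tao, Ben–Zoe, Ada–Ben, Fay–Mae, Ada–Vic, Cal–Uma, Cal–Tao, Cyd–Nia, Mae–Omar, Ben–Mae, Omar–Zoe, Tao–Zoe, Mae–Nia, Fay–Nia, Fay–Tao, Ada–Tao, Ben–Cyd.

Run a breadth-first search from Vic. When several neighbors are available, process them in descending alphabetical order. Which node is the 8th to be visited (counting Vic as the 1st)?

Visit Vic; enqueue Fay, Ada → queue [Fay, Ada]
Visit Fay; enqueue Zoe, Uma, Tao, Nia, Mae, Cal, Ben → queue [Ada, Zoe, Uma, Tao, Nia, Mae, Cal, Ben]
Visit Ada → queue [Zoe, Uma, Tao, Nia, Mae, Cal, Ben]
Visit Zoe; enqueue Omar → queue [Uma, Tao, Nia, Mae, Cal, Ben, Omar]
Visit Uma → queue [Tao, Nia, Mae, Cal, Ben, Omar]
Visit Tao; enqueue Dee → queue [Nia, Mae, Cal, Ben, Omar, Dee]
Visit Nia; enqueue Cyd → queue [Mae, Cal, Ben, Omar, Dee, Cyd]
Visit Mae → queue [Cal, Ben, Omar, Dee, Cyd]
Visit Cal → queue [Ben, Omar, Dee, Cyd]
Visit Ben → queue [Omar, Dee, Cyd]
Visit Omar → queue [Dee, Cyd]
Visit Dee → queue [Cyd]
Visit Cyd → queue []

Visit order: Vic, Fay, Ada, Zoe, Uma, Tao, Nia, Mae, Cal, Ben, Omar, Dee, Cyd

Mae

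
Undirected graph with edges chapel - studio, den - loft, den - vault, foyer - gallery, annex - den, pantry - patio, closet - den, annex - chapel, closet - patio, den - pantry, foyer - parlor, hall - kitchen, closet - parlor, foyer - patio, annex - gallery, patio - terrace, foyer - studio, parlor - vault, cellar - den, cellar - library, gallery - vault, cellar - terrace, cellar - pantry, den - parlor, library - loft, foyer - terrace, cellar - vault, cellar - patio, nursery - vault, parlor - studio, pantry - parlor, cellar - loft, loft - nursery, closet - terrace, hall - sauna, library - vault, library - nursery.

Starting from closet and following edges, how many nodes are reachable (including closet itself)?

BFS from closet visits: closet, den, parlor, patio, terrace, annex, cellar, loft, pantry, vault, foyer, studio, chapel, gallery, library, nursery
Reachable nodes: 16 of 19 total.

16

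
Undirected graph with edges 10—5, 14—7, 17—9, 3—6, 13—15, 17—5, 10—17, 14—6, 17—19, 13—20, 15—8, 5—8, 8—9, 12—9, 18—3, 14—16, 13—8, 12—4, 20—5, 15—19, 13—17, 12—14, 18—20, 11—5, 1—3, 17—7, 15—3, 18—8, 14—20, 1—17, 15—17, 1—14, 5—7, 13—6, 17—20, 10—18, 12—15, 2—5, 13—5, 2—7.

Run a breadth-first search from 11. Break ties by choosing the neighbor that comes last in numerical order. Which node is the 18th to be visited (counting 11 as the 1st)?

16

Visit 11; enqueue 5 → queue [5]
Visit 5; enqueue 20, 17, 13, 10, 8, 7, 2 → queue [20, 17, 13, 10, 8, 7, 2]
Visit 20; enqueue 18, 14 → queue [17, 13, 10, 8, 7, 2, 18, 14]
Visit 17; enqueue 19, 15, 9, 1 → queue [13, 10, 8, 7, 2, 18, 14, 19, 15, 9, 1]
Visit 13; enqueue 6 → queue [10, 8, 7, 2, 18, 14, 19, 15, 9, 1, 6]
Visit 10 → queue [8, 7, 2, 18, 14, 19, 15, 9, 1, 6]
Visit 8 → queue [7, 2, 18, 14, 19, 15, 9, 1, 6]
Visit 7 → queue [2, 18, 14, 19, 15, 9, 1, 6]
Visit 2 → queue [18, 14, 19, 15, 9, 1, 6]
Visit 18; enqueue 3 → queue [14, 19, 15, 9, 1, 6, 3]
Visit 14; enqueue 16, 12 → queue [19, 15, 9, 1, 6, 3, 16, 12]
Visit 19 → queue [15, 9, 1, 6, 3, 16, 12]
Visit 15 → queue [9, 1, 6, 3, 16, 12]
Visit 9 → queue [1, 6, 3, 16, 12]
Visit 1 → queue [6, 3, 16, 12]
Visit 6 → queue [3, 16, 12]
Visit 3 → queue [16, 12]
Visit 16 → queue [12]
Visit 12; enqueue 4 → queue [4]
Visit 4 → queue []

Visit order: 11, 5, 20, 17, 13, 10, 8, 7, 2, 18, 14, 19, 15, 9, 1, 6, 3, 16, 12, 4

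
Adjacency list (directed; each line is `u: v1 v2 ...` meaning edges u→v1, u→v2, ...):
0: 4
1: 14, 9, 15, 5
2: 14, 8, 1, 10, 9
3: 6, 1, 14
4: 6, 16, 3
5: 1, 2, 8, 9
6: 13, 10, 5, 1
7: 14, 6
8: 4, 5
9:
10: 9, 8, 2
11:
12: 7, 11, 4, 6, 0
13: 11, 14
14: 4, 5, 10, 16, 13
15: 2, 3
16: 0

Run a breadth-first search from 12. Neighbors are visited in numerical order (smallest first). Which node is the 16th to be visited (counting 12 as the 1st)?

2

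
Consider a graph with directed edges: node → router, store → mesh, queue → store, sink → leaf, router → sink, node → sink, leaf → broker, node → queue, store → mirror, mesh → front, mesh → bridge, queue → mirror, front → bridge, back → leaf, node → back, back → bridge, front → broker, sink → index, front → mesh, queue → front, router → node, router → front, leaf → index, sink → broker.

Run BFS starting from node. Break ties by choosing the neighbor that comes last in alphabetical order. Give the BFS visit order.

Visit node; enqueue sink, router, queue, back → queue [sink, router, queue, back]
Visit sink; enqueue leaf, index, broker → queue [router, queue, back, leaf, index, broker]
Visit router; enqueue front → queue [queue, back, leaf, index, broker, front]
Visit queue; enqueue store, mirror → queue [back, leaf, index, broker, front, store, mirror]
Visit back; enqueue bridge → queue [leaf, index, broker, front, store, mirror, bridge]
Visit leaf → queue [index, broker, front, store, mirror, bridge]
Visit index → queue [broker, front, store, mirror, bridge]
Visit broker → queue [front, store, mirror, bridge]
Visit front; enqueue mesh → queue [store, mirror, bridge, mesh]
Visit store → queue [mirror, bridge, mesh]
Visit mirror → queue [bridge, mesh]
Visit bridge → queue [mesh]
Visit mesh → queue []

node → sink → router → queue → back → leaf → index → broker → front → store → mirror → bridge → mesh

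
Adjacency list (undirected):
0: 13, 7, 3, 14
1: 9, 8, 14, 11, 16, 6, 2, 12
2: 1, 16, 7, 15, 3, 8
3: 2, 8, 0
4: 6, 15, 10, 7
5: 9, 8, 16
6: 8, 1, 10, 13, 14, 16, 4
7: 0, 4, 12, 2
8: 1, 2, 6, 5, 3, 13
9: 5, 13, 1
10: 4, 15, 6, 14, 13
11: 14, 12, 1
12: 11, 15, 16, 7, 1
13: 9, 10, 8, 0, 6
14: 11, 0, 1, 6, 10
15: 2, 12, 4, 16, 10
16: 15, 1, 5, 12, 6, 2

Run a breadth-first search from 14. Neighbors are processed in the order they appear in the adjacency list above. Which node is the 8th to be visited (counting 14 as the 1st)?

Visit 14; enqueue 11, 0, 1, 6, 10 → queue [11, 0, 1, 6, 10]
Visit 11; enqueue 12 → queue [0, 1, 6, 10, 12]
Visit 0; enqueue 13, 7, 3 → queue [1, 6, 10, 12, 13, 7, 3]
Visit 1; enqueue 9, 8, 16, 2 → queue [6, 10, 12, 13, 7, 3, 9, 8, 16, 2]
Visit 6; enqueue 4 → queue [10, 12, 13, 7, 3, 9, 8, 16, 2, 4]
Visit 10; enqueue 15 → queue [12, 13, 7, 3, 9, 8, 16, 2, 4, 15]
Visit 12 → queue [13, 7, 3, 9, 8, 16, 2, 4, 15]
Visit 13 → queue [7, 3, 9, 8, 16, 2, 4, 15]
Visit 7 → queue [3, 9, 8, 16, 2, 4, 15]
Visit 3 → queue [9, 8, 16, 2, 4, 15]
Visit 9; enqueue 5 → queue [8, 16, 2, 4, 15, 5]
Visit 8 → queue [16, 2, 4, 15, 5]
Visit 16 → queue [2, 4, 15, 5]
Visit 2 → queue [4, 15, 5]
Visit 4 → queue [15, 5]
Visit 15 → queue [5]
Visit 5 → queue []

Visit order: 14, 11, 0, 1, 6, 10, 12, 13, 7, 3, 9, 8, 16, 2, 4, 15, 5

13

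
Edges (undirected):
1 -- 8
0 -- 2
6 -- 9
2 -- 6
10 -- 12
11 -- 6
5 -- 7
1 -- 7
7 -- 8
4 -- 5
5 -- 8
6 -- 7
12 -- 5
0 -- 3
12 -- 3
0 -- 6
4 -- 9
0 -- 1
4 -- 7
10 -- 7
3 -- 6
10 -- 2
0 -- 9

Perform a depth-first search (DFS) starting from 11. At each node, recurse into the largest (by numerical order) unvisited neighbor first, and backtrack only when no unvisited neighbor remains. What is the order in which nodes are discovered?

Visit 11
11 → 6
6 → 9
9 → 4
4 → 7
7 → 10
10 → 12
12 → 5
5 → 8
8 → 1
1 → 0
0 → 3
0 → 2

11, 6, 9, 4, 7, 10, 12, 5, 8, 1, 0, 3, 2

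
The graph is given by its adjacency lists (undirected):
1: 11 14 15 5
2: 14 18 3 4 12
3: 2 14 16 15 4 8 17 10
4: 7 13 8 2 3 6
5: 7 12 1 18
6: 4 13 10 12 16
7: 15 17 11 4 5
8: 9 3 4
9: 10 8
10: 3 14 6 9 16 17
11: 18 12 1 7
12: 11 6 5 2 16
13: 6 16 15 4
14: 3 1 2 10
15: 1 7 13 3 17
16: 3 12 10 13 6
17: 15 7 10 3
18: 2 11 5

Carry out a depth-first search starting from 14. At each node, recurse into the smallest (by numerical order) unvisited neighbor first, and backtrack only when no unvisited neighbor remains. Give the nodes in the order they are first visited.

14 → 1 → 5 → 7 → 4 → 2 → 3 → 8 → 9 → 10 → 6 → 12 → 11 → 18 → 16 → 13 → 15 → 17

Visit 14
14 → 1
1 → 5
5 → 7
7 → 4
4 → 2
2 → 3
3 → 8
8 → 9
9 → 10
10 → 6
6 → 12
12 → 11
11 → 18
12 → 16
16 → 13
13 → 15
15 → 17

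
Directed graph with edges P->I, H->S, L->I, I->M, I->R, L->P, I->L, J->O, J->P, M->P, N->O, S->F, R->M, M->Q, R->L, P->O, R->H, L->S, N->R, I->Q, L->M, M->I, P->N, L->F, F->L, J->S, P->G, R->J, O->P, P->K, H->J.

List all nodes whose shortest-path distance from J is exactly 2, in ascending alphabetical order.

Level 0: J
Level 1: O, P, S
Level 2: F, G, I, K, N
Level 3: L, M, Q, R
Level 4: H

F, G, I, K, N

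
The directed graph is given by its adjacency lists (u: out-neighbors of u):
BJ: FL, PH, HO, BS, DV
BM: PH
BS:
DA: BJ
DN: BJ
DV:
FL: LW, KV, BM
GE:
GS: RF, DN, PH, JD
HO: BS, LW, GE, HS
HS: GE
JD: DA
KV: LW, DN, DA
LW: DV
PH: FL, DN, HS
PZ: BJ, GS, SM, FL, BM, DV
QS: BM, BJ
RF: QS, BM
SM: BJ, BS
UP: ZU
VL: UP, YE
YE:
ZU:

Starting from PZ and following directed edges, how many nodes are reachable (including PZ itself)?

19

BFS from PZ visits: PZ, SM, GS, FL, DV, BM, BJ, BS, RF, PH, JD, DN, LW, KV, HO, QS, HS, DA, GE
Reachable nodes: 19 of 23 total.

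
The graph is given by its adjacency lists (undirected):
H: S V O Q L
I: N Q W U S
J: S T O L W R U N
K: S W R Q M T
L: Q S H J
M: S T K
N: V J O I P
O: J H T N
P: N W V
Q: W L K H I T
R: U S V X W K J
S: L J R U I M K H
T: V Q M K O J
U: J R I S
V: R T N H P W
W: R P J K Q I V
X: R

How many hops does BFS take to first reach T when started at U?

Level 0: U
Level 1: I, J, R, S
Level 2: H, K, L, M, N, O, Q, T, V, W, X
Level 3: P
T first appears at level 2.

2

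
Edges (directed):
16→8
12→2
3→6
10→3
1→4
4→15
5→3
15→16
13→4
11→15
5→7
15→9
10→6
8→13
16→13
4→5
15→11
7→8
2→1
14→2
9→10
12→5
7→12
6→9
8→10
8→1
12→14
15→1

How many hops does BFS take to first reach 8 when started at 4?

Level 0: 4
Level 1: 5, 15
Level 2: 1, 3, 7, 9, 11, 16
Level 3: 6, 8, 10, 12, 13
Level 4: 2, 14
8 first appears at level 3.

3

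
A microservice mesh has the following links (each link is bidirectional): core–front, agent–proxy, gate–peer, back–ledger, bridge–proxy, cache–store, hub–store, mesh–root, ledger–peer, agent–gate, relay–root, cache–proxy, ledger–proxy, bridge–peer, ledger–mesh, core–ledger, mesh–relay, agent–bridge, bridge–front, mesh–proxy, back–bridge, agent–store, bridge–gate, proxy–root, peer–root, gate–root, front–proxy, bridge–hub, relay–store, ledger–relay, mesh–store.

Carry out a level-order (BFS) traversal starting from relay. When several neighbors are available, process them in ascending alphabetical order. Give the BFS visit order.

relay → ledger → mesh → root → store → back → core → peer → proxy → gate → agent → cache → hub → bridge → front

Visit relay; enqueue ledger, mesh, root, store → queue [ledger, mesh, root, store]
Visit ledger; enqueue back, core, peer, proxy → queue [mesh, root, store, back, core, peer, proxy]
Visit mesh → queue [root, store, back, core, peer, proxy]
Visit root; enqueue gate → queue [store, back, core, peer, proxy, gate]
Visit store; enqueue agent, cache, hub → queue [back, core, peer, proxy, gate, agent, cache, hub]
Visit back; enqueue bridge → queue [core, peer, proxy, gate, agent, cache, hub, bridge]
Visit core; enqueue front → queue [peer, proxy, gate, agent, cache, hub, bridge, front]
Visit peer → queue [proxy, gate, agent, cache, hub, bridge, front]
Visit proxy → queue [gate, agent, cache, hub, bridge, front]
Visit gate → queue [agent, cache, hub, bridge, front]
Visit agent → queue [cache, hub, bridge, front]
Visit cache → queue [hub, bridge, front]
Visit hub → queue [bridge, front]
Visit bridge → queue [front]
Visit front → queue []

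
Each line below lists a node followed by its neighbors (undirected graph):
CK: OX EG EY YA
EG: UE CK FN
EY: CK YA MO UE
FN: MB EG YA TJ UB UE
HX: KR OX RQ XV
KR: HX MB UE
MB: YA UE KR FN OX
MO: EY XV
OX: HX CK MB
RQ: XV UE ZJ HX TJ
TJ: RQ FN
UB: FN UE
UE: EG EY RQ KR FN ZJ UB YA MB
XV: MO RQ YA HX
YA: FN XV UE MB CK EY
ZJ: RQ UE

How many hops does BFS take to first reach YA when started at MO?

2

Level 0: MO
Level 1: EY, XV
Level 2: CK, HX, RQ, UE, YA
Level 3: EG, FN, KR, MB, OX, TJ, UB, ZJ
YA first appears at level 2.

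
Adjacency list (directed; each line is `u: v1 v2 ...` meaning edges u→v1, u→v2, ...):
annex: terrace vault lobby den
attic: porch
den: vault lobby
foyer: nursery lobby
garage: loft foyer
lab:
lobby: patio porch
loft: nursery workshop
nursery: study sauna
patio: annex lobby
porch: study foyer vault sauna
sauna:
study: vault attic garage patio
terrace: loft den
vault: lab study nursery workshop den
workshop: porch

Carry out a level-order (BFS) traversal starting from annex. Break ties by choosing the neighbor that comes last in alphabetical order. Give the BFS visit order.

annex -> vault -> terrace -> lobby -> den -> workshop -> study -> nursery -> lab -> loft -> porch -> patio -> garage -> attic -> sauna -> foyer

Visit annex; enqueue vault, terrace, lobby, den → queue [vault, terrace, lobby, den]
Visit vault; enqueue workshop, study, nursery, lab → queue [terrace, lobby, den, workshop, study, nursery, lab]
Visit terrace; enqueue loft → queue [lobby, den, workshop, study, nursery, lab, loft]
Visit lobby; enqueue porch, patio → queue [den, workshop, study, nursery, lab, loft, porch, patio]
Visit den → queue [workshop, study, nursery, lab, loft, porch, patio]
Visit workshop → queue [study, nursery, lab, loft, porch, patio]
Visit study; enqueue garage, attic → queue [nursery, lab, loft, porch, patio, garage, attic]
Visit nursery; enqueue sauna → queue [lab, loft, porch, patio, garage, attic, sauna]
Visit lab → queue [loft, porch, patio, garage, attic, sauna]
Visit loft → queue [porch, patio, garage, attic, sauna]
Visit porch; enqueue foyer → queue [patio, garage, attic, sauna, foyer]
Visit patio → queue [garage, attic, sauna, foyer]
Visit garage → queue [attic, sauna, foyer]
Visit attic → queue [sauna, foyer]
Visit sauna → queue [foyer]
Visit foyer → queue []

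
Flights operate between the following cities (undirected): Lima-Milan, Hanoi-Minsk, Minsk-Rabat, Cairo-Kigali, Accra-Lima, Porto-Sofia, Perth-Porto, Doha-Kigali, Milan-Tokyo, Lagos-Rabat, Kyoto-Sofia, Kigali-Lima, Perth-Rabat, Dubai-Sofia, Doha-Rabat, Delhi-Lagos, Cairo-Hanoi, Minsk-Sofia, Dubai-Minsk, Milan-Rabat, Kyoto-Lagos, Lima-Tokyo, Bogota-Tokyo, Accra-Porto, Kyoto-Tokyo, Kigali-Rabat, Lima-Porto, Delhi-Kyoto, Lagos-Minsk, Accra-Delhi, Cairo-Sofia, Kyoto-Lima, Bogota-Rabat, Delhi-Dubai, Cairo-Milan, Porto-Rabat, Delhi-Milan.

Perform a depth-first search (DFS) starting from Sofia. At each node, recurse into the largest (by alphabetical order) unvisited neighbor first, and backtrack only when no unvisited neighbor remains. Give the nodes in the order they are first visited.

Visit Sofia
Sofia → Porto
Porto → Rabat
Rabat → Perth
Rabat → Minsk
Minsk → Lagos
Lagos → Kyoto
Kyoto → Tokyo
Tokyo → Milan
Milan → Lima
Lima → Kigali
Kigali → Doha
Kigali → Cairo
Cairo → Hanoi
Lima → Accra
Accra → Delhi
Delhi → Dubai
Tokyo → Bogota

Sofia, Porto, Rabat, Perth, Minsk, Lagos, Kyoto, Tokyo, Milan, Lima, Kigali, Doha, Cairo, Hanoi, Accra, Delhi, Dubai, Bogota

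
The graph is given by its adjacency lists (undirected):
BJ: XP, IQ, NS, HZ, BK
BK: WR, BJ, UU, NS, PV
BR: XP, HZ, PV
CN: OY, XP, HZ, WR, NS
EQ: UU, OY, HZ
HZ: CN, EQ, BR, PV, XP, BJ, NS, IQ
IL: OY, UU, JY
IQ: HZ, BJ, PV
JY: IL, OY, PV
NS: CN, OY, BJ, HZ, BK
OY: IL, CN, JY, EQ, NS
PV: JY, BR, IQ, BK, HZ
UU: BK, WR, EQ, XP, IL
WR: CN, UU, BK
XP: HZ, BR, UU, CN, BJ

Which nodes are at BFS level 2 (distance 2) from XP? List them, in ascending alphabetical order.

BK, EQ, IL, IQ, NS, OY, PV, WR

Level 0: XP
Level 1: BJ, BR, CN, HZ, UU
Level 2: BK, EQ, IL, IQ, NS, OY, PV, WR
Level 3: JY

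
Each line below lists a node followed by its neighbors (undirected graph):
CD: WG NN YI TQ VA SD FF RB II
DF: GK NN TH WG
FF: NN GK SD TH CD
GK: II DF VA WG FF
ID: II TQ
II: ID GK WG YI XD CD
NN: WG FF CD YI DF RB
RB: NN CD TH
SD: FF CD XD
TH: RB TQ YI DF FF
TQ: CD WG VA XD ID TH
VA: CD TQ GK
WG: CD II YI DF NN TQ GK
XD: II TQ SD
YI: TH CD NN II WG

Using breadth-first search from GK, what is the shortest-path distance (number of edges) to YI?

2

Level 0: GK
Level 1: DF, FF, II, VA, WG
Level 2: CD, ID, NN, SD, TH, TQ, XD, YI
Level 3: RB
YI first appears at level 2.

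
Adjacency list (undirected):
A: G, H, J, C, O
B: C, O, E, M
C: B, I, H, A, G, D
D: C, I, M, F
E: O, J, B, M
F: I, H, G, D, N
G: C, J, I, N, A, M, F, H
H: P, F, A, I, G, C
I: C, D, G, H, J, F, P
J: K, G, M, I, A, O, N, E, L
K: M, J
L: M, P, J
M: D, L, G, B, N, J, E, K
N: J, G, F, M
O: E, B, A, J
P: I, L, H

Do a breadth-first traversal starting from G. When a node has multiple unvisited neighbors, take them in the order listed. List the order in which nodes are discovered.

G -> C -> J -> I -> N -> A -> M -> F -> H -> B -> D -> K -> O -> E -> L -> P

Visit G; enqueue C, J, I, N, A, M, F, H → queue [C, J, I, N, A, M, F, H]
Visit C; enqueue B, D → queue [J, I, N, A, M, F, H, B, D]
Visit J; enqueue K, O, E, L → queue [I, N, A, M, F, H, B, D, K, O, E, L]
Visit I; enqueue P → queue [N, A, M, F, H, B, D, K, O, E, L, P]
Visit N → queue [A, M, F, H, B, D, K, O, E, L, P]
Visit A → queue [M, F, H, B, D, K, O, E, L, P]
Visit M → queue [F, H, B, D, K, O, E, L, P]
Visit F → queue [H, B, D, K, O, E, L, P]
Visit H → queue [B, D, K, O, E, L, P]
Visit B → queue [D, K, O, E, L, P]
Visit D → queue [K, O, E, L, P]
Visit K → queue [O, E, L, P]
Visit O → queue [E, L, P]
Visit E → queue [L, P]
Visit L → queue [P]
Visit P → queue []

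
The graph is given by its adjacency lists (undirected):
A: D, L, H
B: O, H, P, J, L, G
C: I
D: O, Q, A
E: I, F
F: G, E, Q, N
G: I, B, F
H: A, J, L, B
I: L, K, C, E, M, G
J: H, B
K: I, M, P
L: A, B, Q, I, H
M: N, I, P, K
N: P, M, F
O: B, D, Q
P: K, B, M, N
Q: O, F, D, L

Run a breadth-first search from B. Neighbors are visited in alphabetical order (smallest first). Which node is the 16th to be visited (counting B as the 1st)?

Visit B; enqueue G, H, J, L, O, P → queue [G, H, J, L, O, P]
Visit G; enqueue F, I → queue [H, J, L, O, P, F, I]
Visit H; enqueue A → queue [J, L, O, P, F, I, A]
Visit J → queue [L, O, P, F, I, A]
Visit L; enqueue Q → queue [O, P, F, I, A, Q]
Visit O; enqueue D → queue [P, F, I, A, Q, D]
Visit P; enqueue K, M, N → queue [F, I, A, Q, D, K, M, N]
Visit F; enqueue E → queue [I, A, Q, D, K, M, N, E]
Visit I; enqueue C → queue [A, Q, D, K, M, N, E, C]
Visit A → queue [Q, D, K, M, N, E, C]
Visit Q → queue [D, K, M, N, E, C]
Visit D → queue [K, M, N, E, C]
Visit K → queue [M, N, E, C]
Visit M → queue [N, E, C]
Visit N → queue [E, C]
Visit E → queue [C]
Visit C → queue []

Visit order: B, G, H, J, L, O, P, F, I, A, Q, D, K, M, N, E, C

E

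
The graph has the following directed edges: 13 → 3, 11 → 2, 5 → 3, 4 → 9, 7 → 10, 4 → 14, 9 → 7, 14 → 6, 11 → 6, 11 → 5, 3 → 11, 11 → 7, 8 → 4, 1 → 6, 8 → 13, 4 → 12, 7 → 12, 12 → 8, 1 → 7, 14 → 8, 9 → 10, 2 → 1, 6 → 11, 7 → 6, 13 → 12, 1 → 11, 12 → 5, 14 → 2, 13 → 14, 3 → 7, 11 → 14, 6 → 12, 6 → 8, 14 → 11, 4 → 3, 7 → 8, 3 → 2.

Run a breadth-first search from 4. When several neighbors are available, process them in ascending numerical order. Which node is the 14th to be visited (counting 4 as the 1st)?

13

Visit 4; enqueue 3, 9, 12, 14 → queue [3, 9, 12, 14]
Visit 3; enqueue 2, 7, 11 → queue [9, 12, 14, 2, 7, 11]
Visit 9; enqueue 10 → queue [12, 14, 2, 7, 11, 10]
Visit 12; enqueue 5, 8 → queue [14, 2, 7, 11, 10, 5, 8]
Visit 14; enqueue 6 → queue [2, 7, 11, 10, 5, 8, 6]
Visit 2; enqueue 1 → queue [7, 11, 10, 5, 8, 6, 1]
Visit 7 → queue [11, 10, 5, 8, 6, 1]
Visit 11 → queue [10, 5, 8, 6, 1]
Visit 10 → queue [5, 8, 6, 1]
Visit 5 → queue [8, 6, 1]
Visit 8; enqueue 13 → queue [6, 1, 13]
Visit 6 → queue [1, 13]
Visit 1 → queue [13]
Visit 13 → queue []

Visit order: 4, 3, 9, 12, 14, 2, 7, 11, 10, 5, 8, 6, 1, 13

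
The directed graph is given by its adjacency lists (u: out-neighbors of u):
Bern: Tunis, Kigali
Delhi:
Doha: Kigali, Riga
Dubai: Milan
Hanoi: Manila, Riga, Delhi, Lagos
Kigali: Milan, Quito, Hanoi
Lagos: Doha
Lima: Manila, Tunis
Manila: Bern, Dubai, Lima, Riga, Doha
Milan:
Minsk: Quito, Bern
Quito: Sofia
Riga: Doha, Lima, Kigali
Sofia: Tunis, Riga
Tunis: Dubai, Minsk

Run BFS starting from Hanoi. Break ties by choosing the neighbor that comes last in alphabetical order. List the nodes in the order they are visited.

Hanoi → Riga → Manila → Lagos → Delhi → Lima → Kigali → Doha → Dubai → Bern → Tunis → Quito → Milan → Minsk → Sofia

Visit Hanoi; enqueue Riga, Manila, Lagos, Delhi → queue [Riga, Manila, Lagos, Delhi]
Visit Riga; enqueue Lima, Kigali, Doha → queue [Manila, Lagos, Delhi, Lima, Kigali, Doha]
Visit Manila; enqueue Dubai, Bern → queue [Lagos, Delhi, Lima, Kigali, Doha, Dubai, Bern]
Visit Lagos → queue [Delhi, Lima, Kigali, Doha, Dubai, Bern]
Visit Delhi → queue [Lima, Kigali, Doha, Dubai, Bern]
Visit Lima; enqueue Tunis → queue [Kigali, Doha, Dubai, Bern, Tunis]
Visit Kigali; enqueue Quito, Milan → queue [Doha, Dubai, Bern, Tunis, Quito, Milan]
Visit Doha → queue [Dubai, Bern, Tunis, Quito, Milan]
Visit Dubai → queue [Bern, Tunis, Quito, Milan]
Visit Bern → queue [Tunis, Quito, Milan]
Visit Tunis; enqueue Minsk → queue [Quito, Milan, Minsk]
Visit Quito; enqueue Sofia → queue [Milan, Minsk, Sofia]
Visit Milan → queue [Minsk, Sofia]
Visit Minsk → queue [Sofia]
Visit Sofia → queue []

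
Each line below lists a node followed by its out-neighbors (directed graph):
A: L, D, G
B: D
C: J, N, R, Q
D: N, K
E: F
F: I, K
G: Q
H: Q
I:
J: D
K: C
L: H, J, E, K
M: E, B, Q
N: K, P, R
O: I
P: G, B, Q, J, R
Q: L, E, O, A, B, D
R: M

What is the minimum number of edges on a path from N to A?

Level 0: N
Level 1: K, P, R
Level 2: B, C, G, J, M, Q
Level 3: A, D, E, L, O
Level 4: F, H, I
A first appears at level 3.

3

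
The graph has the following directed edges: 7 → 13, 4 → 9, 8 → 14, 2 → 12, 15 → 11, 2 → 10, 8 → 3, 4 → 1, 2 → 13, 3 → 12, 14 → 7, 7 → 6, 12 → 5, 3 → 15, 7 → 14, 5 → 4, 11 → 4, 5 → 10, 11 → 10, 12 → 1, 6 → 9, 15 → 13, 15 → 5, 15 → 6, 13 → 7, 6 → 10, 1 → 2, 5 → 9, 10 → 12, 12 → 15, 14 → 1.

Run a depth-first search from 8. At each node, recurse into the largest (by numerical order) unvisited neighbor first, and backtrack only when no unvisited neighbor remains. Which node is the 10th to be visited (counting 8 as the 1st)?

4

Visit 8
8 → 14
14 → 7
7 → 13
7 → 6
6 → 10
10 → 12
12 → 15
15 → 11
11 → 4
4 → 9
4 → 1
1 → 2
15 → 5
8 → 3

Visit order: 8, 14, 7, 13, 6, 10, 12, 15, 11, 4, 9, 1, 2, 5, 3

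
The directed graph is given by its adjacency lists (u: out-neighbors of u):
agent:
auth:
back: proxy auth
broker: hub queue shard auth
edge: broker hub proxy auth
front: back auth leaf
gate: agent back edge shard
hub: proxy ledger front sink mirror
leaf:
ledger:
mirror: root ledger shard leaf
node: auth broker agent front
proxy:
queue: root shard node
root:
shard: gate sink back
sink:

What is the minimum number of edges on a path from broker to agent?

Level 0: broker
Level 1: auth, hub, queue, shard
Level 2: back, front, gate, ledger, mirror, node, proxy, root, sink
Level 3: agent, edge, leaf
agent first appears at level 3.

3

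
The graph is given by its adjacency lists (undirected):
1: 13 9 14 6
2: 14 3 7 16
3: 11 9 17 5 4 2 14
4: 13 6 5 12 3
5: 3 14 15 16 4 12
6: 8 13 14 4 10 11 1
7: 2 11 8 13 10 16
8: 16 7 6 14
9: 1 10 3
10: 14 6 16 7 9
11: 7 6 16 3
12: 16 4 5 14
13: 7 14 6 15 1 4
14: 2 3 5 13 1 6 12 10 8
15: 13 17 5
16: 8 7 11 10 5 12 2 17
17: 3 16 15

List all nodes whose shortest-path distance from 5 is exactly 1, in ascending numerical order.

3, 4, 12, 14, 15, 16

Level 0: 5
Level 1: 3, 4, 12, 14, 15, 16
Level 2: 1, 2, 6, 7, 8, 9, 10, 11, 13, 17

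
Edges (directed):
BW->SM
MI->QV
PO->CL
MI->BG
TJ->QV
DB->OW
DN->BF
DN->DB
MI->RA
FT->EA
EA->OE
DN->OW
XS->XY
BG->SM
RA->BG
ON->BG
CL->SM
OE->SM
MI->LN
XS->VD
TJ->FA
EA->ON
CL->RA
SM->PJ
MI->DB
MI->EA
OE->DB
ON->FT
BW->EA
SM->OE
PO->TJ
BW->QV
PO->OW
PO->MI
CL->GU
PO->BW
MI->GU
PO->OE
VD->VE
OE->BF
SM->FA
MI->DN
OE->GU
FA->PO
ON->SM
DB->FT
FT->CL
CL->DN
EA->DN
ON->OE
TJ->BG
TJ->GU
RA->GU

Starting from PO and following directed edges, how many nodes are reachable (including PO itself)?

21

BFS from PO visits: PO, BW, CL, MI, OE, OW, TJ, EA, QV, SM, DN, GU, RA, BG, DB, LN, BF, FA, ON, PJ, FT
Reachable nodes: 21 of 25 total.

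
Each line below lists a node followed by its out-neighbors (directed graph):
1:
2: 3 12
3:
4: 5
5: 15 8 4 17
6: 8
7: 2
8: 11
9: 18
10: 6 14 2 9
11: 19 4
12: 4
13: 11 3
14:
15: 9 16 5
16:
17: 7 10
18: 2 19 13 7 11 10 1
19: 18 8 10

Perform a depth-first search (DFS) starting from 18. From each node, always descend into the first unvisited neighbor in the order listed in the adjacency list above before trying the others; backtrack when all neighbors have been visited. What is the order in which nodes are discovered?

18, 2, 3, 12, 4, 5, 15, 9, 16, 8, 11, 19, 10, 6, 14, 17, 7, 13, 1

Visit 18
18 → 2
2 → 3
2 → 12
12 → 4
4 → 5
5 → 15
15 → 9
15 → 16
5 → 8
8 → 11
11 → 19
19 → 10
10 → 6
10 → 14
5 → 17
17 → 7
18 → 13
18 → 1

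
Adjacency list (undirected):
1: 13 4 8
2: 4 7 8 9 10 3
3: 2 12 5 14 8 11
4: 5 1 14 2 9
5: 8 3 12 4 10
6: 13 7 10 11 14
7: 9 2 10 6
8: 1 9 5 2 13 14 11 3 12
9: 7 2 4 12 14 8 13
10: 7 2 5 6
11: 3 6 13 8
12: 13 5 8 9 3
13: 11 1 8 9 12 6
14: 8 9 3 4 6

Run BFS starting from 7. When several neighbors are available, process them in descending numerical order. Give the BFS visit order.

7, 10, 9, 6, 2, 5, 14, 13, 12, 8, 4, 11, 3, 1

Visit 7; enqueue 10, 9, 6, 2 → queue [10, 9, 6, 2]
Visit 10; enqueue 5 → queue [9, 6, 2, 5]
Visit 9; enqueue 14, 13, 12, 8, 4 → queue [6, 2, 5, 14, 13, 12, 8, 4]
Visit 6; enqueue 11 → queue [2, 5, 14, 13, 12, 8, 4, 11]
Visit 2; enqueue 3 → queue [5, 14, 13, 12, 8, 4, 11, 3]
Visit 5 → queue [14, 13, 12, 8, 4, 11, 3]
Visit 14 → queue [13, 12, 8, 4, 11, 3]
Visit 13; enqueue 1 → queue [12, 8, 4, 11, 3, 1]
Visit 12 → queue [8, 4, 11, 3, 1]
Visit 8 → queue [4, 11, 3, 1]
Visit 4 → queue [11, 3, 1]
Visit 11 → queue [3, 1]
Visit 3 → queue [1]
Visit 1 → queue []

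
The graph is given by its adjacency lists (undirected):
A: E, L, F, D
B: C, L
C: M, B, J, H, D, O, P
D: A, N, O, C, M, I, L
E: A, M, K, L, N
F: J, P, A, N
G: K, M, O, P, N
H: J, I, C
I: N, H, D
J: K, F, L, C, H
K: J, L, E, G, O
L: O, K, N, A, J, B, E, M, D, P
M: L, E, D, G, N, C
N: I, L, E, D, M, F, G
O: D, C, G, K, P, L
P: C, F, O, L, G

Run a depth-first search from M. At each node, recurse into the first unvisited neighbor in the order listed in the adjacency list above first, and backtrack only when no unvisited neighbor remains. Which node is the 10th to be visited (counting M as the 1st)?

P

Visit M
M → L
L → O
O → D
D → A
A → E
E → K
K → J
J → F
F → P
P → C
C → B
C → H
H → I
I → N
N → G

Visit order: M, L, O, D, A, E, K, J, F, P, C, B, H, I, N, G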